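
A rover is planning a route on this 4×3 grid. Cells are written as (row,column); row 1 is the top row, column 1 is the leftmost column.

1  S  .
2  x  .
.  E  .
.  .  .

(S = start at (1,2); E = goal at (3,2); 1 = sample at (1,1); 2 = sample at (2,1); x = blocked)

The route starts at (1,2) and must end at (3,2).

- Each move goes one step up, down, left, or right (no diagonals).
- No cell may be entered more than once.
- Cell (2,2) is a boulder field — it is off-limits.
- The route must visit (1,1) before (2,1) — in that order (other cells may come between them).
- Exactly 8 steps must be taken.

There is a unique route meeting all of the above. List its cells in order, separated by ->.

(1,2) -> (1,1) -> (2,1) -> (3,1) -> (4,1) -> (4,2) -> (4,3) -> (3,3) -> (3,2)

The waypoints must appear in the order (1,1), (2,1), with no cell reused.
Route from (1,2): left 1 to (1,1), down 3 to (4,1), right 2 to (4,3), up 1 to (3,3), left 1 to (3,2) — 8 moves in all.
Check: order respected (1 at step 1, 2 at step 2); 8 moves as required.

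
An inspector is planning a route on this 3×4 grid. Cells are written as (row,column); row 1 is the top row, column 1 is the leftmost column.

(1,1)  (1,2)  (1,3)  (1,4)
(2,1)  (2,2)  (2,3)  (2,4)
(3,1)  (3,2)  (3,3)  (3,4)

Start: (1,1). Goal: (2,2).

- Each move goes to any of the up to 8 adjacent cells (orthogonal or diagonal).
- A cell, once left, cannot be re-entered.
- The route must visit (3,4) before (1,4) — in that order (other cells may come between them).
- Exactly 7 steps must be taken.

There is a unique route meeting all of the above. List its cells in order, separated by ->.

The waypoints must appear in the order (3,4), (1,4), with no cell reused.
Route from (1,1): right to (1,2), 2× down-right (reaching (3,4)), 2× up (reaching (1,4)), left to (1,3), down-left to (2,2) — 7 moves in all.
Check: order respected ((3,4) at step 3, (1,4) at step 5); 7 moves as required.

(1,1) -> (1,2) -> (2,3) -> (3,4) -> (2,4) -> (1,4) -> (1,3) -> (2,2)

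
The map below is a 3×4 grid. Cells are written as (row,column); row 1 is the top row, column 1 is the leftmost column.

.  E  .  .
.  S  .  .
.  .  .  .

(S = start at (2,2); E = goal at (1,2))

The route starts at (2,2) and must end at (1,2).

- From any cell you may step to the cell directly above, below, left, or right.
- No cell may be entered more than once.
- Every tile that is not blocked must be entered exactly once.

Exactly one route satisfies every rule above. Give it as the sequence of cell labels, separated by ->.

(2,2) -> (2,3) -> (1,3) -> (1,4) -> (2,4) -> (3,4) -> (3,3) -> (3,2) -> (3,1) -> (2,1) -> (1,1) -> (1,2)

Need to visit all 12 open cells exactly once, starting at (2,2) and ending at (1,2).
Cell (3,1) has only two open neighbours ((2,1) and (3,2)), so the path must pass straight through it: one of those is the cell it's entered from and the other is where it exits.
Route from (2,2): right to (2,3), up to (1,3), right to (1,4), 2× down (reaching (3,4)), 3× left (reaching (3,1)), 2× up (reaching (1,1)), right to (1,2) — 11 moves in all.
Check: all 12 open cells covered.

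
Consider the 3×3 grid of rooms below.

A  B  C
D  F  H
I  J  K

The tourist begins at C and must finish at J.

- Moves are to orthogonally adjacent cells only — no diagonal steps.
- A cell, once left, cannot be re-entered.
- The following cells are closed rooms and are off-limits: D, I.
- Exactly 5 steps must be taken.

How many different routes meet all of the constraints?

1

Need simple routes of exactly 5 moves from C to J (Manhattan distance 3, so 1 moves are spent on a detour and 1 undoing it).
Enumerating: C B F H K J.
That gives 1 route.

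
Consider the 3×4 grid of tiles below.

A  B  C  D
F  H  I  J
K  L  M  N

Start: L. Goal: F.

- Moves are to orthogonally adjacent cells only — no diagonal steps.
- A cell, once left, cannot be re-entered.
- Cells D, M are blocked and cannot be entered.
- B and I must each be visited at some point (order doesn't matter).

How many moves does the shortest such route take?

6

Any route passes through B and I in some order between L and F. Summing Manhattan distances along each leg and taking the cheapest ordering (L → I → B → F) gives a lower bound of 2 + 2 + 2 = 6 moves.
A route of 6 moves achieves this: L → H → I → C → B → A → F.
Since 6 matches the lower bound, it is optimal.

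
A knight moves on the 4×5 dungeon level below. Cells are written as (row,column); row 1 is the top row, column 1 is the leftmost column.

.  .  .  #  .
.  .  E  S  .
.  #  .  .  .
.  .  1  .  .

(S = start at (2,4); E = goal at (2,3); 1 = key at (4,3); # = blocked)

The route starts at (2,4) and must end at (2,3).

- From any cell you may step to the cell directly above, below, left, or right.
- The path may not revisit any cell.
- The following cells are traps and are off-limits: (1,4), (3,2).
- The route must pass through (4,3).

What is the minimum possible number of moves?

Any route passes through (4,3) somewhere between (2,4) and (2,3). Summing Manhattan distances along the two legs ((2,4) → (4,3) → (2,3)) gives a lower bound of 3 + 2 = 5 moves.
A route of 5 moves achieves this: (2,4) → (3,4) → (4,4) → (4,3) → (3,3) → (2,3).
Since 5 matches the lower bound, it is optimal.

5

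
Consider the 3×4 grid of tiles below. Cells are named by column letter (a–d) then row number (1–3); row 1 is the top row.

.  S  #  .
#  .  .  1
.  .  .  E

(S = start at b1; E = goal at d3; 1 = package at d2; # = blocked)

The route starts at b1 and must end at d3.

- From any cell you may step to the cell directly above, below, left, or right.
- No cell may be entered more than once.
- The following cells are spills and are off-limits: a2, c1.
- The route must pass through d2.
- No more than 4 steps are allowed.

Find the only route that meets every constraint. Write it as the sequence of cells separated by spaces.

Any route must reach d2 and still end at d3 within 4 moves, so the order of the required stops is forced.
Route from b1: down 1 to b2, right 2 to d2, down 1 to d3 — 4 moves in all.
Check: all required cells visited; 4 ≤ 4 moves.

b1 b2 c2 d2 d3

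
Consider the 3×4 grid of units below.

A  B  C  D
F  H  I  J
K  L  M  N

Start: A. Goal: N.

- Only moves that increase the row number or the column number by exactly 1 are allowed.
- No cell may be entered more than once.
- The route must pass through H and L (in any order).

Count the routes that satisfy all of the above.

2

A right/down-only route from A to N makes exactly 2 down-moves and 3 right-moves in some order.
With no other constraints that would be C(5,2) = 10 routes.
A monotone route can only reach the required cells in the order H, L, so split there and multiply the segment counts: A→H: 2; H→L: 1; L→N: 1; product = 2.
That gives 2 routes.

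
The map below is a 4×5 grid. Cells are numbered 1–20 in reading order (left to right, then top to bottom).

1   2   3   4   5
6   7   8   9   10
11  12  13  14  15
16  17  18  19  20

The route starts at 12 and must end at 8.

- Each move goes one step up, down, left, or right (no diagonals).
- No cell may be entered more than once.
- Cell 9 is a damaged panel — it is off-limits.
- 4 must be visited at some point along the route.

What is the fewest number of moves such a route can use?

8

Any route passes through 4 somewhere between 12 and 8. Summing Manhattan distances along the two legs (12 → 4 → 8) gives a lower bound of 4 + 2 = 6 moves.
The shortest route satisfying every rule uses 8 moves: 12 → 13 → 14 → 15 → 10 → 5 → 4 → 3 → 8.
The no-revisit rule (legs can't share cells) pushes the minimum above the 6-move bound; an exhaustive check rules out every length from 6 to 7, leaving 8 as the minimum.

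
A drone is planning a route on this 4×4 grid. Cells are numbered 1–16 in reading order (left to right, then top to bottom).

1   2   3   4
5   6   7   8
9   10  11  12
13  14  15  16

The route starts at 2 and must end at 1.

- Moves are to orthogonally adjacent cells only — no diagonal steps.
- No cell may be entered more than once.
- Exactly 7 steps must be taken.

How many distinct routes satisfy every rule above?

6

Need simple routes of exactly 7 moves from 2 to 1 (Manhattan distance 1, so 3 moves are spent on a detour and 3 undoing it).
Enumerating: 2 6 10 14 13 9 5 1 | 2 6 7 11 10 9 5 1 | 2 3 7 11 10 6 5 1 | 2 3 7 11 10 9 5 1 | 2 3 7 6 10 9 5 1 | 2 3 4 8 7 6 5 1.
That gives 6 routes.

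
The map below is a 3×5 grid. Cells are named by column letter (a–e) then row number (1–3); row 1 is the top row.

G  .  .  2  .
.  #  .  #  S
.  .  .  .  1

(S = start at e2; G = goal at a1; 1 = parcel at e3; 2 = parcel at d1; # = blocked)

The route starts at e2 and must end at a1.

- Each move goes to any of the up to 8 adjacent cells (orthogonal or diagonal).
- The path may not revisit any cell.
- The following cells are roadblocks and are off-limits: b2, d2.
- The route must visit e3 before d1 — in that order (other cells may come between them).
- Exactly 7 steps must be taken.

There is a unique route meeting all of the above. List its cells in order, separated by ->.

e2 -> e3 -> d3 -> c2 -> d1 -> c1 -> b1 -> a1

The waypoints must appear in the order e3, d1, with no cell reused.
Route from e2: down to e3, left to d3, up-left to c2, up-right to d1, 3× left (reaching a1) — 7 moves in all.
Check: order respected (1 at step 1, 2 at step 4); 7 moves as required.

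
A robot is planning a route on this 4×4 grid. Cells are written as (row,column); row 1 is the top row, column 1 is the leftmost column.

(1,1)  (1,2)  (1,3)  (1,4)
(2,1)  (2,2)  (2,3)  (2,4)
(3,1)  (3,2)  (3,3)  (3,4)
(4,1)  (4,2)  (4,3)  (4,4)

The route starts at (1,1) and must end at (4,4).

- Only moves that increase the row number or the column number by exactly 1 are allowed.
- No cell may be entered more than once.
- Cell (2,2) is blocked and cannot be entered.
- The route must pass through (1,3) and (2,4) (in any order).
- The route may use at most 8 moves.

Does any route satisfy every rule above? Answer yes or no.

yes

One route that works: (1,1) → (1,2) → (1,3) → (2,3) → (2,4) → (3,4) → (4,4).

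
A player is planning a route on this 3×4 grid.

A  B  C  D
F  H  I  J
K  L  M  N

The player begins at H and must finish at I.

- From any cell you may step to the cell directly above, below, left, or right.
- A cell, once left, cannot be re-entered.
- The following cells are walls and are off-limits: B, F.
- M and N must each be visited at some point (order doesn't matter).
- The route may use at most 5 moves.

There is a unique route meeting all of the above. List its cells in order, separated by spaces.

H L M N J I

The budget equals the shortest possible length, so every move has to be on a shortest route through the required cells.
Route from H: down to L, 2× right (reaching N), up to J, left to I — 5 moves in all.
Check: all required cells visited; 5 ≤ 5 moves.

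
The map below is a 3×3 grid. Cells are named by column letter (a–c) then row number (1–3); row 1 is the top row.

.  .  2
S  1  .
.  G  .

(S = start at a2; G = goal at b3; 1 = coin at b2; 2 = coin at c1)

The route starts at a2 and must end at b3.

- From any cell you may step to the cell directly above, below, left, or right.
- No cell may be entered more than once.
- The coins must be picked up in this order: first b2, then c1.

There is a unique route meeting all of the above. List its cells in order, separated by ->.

The waypoints must appear in the order b2, c1, with no cell reused.
Route from a2: right 1 to b2, up 1 to b1, right 1 to c1, down 2 to c3, left 1 to b3 — 6 moves in all.
Check: order respected (1 at step 1, 2 at step 3).

a2 -> b2 -> b1 -> c1 -> c2 -> c3 -> b3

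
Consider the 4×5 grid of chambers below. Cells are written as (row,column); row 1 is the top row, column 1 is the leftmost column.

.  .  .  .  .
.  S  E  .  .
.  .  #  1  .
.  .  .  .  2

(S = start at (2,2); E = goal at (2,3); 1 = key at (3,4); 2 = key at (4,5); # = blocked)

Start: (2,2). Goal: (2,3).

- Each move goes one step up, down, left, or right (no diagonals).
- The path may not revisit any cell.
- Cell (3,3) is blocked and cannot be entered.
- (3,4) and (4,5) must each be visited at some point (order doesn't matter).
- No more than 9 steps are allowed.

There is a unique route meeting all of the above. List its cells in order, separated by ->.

The budget equals the shortest possible length, so every move has to be on a shortest route through the required cells.
Route from (2,2): 2× down (reaching (4,2)), 3× right (reaching (4,5)), up to (3,5), left to (3,4), up to (2,4), left to (2,3) — 9 moves in all.
Check: all required cells visited; 9 ≤ 9 moves.

(2,2) -> (3,2) -> (4,2) -> (4,3) -> (4,4) -> (4,5) -> (3,5) -> (3,4) -> (2,4) -> (2,3)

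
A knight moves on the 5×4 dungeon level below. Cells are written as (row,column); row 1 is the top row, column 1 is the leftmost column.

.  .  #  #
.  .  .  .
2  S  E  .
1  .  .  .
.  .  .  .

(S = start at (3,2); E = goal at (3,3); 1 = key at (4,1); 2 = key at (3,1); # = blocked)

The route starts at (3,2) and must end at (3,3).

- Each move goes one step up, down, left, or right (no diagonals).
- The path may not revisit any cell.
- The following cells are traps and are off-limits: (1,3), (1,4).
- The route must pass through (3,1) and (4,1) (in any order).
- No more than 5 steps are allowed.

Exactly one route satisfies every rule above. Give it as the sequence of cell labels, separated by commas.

(3,2), (3,1), (4,1), (4,2), (4,3), (3,3)

The budget equals the shortest possible length, so every move has to be on a shortest route through the required cells.
Route from (3,2): left to (3,1), down to (4,1), 2× right (reaching (4,3)), up to (3,3) — 5 moves in all.
Check: all required cells visited; 5 ≤ 5 moves.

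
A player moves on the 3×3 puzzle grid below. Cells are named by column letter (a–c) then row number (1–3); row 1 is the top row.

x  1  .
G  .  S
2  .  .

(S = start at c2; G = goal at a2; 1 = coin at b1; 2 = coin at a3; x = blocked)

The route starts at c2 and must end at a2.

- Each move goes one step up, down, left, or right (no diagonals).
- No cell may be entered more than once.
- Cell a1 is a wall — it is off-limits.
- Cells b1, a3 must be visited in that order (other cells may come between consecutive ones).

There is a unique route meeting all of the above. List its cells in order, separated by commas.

c2, c1, b1, b2, b3, a3, a2

The waypoints must appear in the order b1, a3, with no cell reused.
Route from c2: up to c1, left to b1, 2× down (reaching b3), left to a3, up to a2 — 6 moves in all.
Check: order respected (1 at step 2, 2 at step 5).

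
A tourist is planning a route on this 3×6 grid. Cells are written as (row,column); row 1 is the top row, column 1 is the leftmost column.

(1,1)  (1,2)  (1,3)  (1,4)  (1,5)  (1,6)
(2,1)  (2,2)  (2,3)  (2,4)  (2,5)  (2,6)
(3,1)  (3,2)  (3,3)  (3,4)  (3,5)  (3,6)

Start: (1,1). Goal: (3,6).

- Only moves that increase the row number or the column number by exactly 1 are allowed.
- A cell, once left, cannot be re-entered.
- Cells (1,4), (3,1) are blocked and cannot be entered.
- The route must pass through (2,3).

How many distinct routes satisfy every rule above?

12

A right/down-only route from (1,1) to (3,6) makes exactly 2 down-moves and 5 right-moves in some order.
With no other constraints that would be C(7,2) = 21 routes.
Split at (2,3) and multiply the segment counts (each segment already excludes blocked cells): (1,1)→(2,3): 3; (2,3)→(3,6): 4; product = 12.
That gives 12 routes.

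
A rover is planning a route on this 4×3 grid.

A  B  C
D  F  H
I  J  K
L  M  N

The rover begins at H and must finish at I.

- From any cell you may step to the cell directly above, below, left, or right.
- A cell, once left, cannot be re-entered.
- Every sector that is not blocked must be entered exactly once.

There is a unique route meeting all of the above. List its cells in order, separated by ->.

H -> C -> B -> A -> D -> F -> J -> K -> N -> M -> L -> I

Need to visit all 12 open cells exactly once, starting at H and ending at I.
Cell N has only two open neighbours (K and M), so the path must pass straight through it: one of those is the cell it's entered from and the other is where it exits.
Route from H: up to C, 2× left (reaching A), down to D, right to F, down to J, right to K, down to N, 2× left (reaching L), up to I — 11 moves in all.
Check: all 12 open cells covered.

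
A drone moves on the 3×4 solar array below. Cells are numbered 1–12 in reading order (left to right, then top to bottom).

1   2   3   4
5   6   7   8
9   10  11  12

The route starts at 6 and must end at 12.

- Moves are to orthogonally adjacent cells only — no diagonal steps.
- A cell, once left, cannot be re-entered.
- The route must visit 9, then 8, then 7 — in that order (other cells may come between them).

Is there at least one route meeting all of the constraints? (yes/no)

One route that works: 6 → 10 → 9 → 5 → 1 → 2 → 3 → 4 → 8 → 7 → 11 → 12.

yes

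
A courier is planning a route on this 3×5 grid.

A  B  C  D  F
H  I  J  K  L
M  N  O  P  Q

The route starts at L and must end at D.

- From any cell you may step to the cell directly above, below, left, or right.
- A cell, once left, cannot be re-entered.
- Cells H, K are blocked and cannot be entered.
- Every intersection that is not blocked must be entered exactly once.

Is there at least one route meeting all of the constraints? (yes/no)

Cell A has only one open neighbour but is neither the start nor the goal, so a Hamiltonian route would have to both enter and leave it through the same neighbour — impossible without revisiting.

no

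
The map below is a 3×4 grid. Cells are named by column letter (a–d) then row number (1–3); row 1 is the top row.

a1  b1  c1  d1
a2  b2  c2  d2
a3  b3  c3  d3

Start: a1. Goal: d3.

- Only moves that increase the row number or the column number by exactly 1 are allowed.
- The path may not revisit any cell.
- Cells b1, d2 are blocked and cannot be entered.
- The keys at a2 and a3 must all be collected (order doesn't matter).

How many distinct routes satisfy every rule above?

A right/down-only route from a1 to d3 makes exactly 2 down-moves and 3 right-moves in some order.
With no other constraints that would be C(5,2) = 10 routes.
A monotone route can only reach the required cells in the order a2, a3, so split there and multiply the segment counts (each segment already excludes blocked cells): a1→a2: 1; a2→a3: 1; a3→d3: 1; product = 1.
That gives 1 route.

1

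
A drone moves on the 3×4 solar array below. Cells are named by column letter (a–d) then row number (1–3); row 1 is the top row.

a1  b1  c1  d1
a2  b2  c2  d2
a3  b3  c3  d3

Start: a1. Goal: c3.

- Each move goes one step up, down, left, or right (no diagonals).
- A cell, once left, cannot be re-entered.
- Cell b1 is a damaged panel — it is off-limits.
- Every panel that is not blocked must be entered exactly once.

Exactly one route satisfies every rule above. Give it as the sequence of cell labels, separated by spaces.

Need to visit all 11 open cells exactly once, starting at a1 and ending at c3.
Route from a1: 2× down (reaching a3), right to b3, up to b2, right to c2, up to c1, right to d1, 2× down (reaching d3), left to c3 — 10 moves in all.
Check: all 11 open cells covered.

a1 a2 a3 b3 b2 c2 c1 d1 d2 d3 c3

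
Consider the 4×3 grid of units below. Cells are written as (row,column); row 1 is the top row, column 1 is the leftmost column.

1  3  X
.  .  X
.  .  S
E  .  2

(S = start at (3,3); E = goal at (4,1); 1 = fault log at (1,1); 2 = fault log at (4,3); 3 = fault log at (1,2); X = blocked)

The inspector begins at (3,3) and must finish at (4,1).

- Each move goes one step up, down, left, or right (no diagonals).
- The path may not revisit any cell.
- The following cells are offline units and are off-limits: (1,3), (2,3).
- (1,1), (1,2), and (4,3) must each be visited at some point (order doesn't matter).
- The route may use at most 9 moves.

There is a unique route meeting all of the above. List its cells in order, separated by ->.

(3,3) -> (4,3) -> (4,2) -> (3,2) -> (2,2) -> (1,2) -> (1,1) -> (2,1) -> (3,1) -> (4,1)

Any route must reach (1,1), (1,2), and (4,3) and still end at (4,1) within 9 moves, so the order of the required stops is forced.
Route from (3,3): down 1 to (4,3), left 1 to (4,2), up 3 to (1,2), left 1 to (1,1), down 3 to (4,1) — 9 moves in all.
Check: all required cells visited; 9 ≤ 9 moves.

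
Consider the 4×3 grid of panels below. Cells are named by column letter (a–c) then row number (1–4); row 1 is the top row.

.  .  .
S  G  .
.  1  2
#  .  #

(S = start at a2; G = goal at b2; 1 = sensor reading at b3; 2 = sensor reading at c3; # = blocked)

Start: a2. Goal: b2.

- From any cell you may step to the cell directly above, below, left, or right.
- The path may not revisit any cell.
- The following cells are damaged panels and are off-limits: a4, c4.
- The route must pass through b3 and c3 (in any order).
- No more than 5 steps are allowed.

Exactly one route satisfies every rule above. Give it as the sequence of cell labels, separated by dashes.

a2 - a3 - b3 - c3 - c2 - b2

Any route must reach b3 and c3 and still end at b2 within 5 moves, so the order of the required stops is forced.
Route from a2: down to a3, 2× right (reaching c3), up to c2, left to b2 — 5 moves in all.
Check: all required cells visited; 5 ≤ 5 moves.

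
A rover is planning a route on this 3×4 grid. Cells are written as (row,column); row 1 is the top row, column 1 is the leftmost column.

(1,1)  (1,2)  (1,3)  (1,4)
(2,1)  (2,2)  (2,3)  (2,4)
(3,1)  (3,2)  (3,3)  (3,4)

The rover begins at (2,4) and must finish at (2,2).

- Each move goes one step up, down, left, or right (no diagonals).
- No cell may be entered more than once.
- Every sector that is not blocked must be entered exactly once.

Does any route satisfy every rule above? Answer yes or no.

Colour the cells like a checkerboard: each orthogonal step flips colour, so a Hamiltonian route alternates colours. Here there are 6 cells of one colour and 6 of the other, with start on the same colour as the goal — the counts and endpoints can't be arranged into an alternating sequence of length 12, so no Hamiltonian route exists.

no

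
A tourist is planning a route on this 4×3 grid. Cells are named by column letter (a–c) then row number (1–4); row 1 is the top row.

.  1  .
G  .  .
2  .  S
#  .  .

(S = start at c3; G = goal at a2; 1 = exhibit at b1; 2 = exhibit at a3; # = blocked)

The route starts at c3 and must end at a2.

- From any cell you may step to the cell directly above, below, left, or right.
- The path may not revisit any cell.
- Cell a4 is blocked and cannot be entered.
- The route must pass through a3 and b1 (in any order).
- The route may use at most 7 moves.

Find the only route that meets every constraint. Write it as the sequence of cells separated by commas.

Any route must reach a3 and b1 and still end at a2 within 7 moves, so the order of the required stops is forced.
Route from c3: 2× up (reaching c1), left to b1, 2× down (reaching b3), left to a3, up to a2 — 7 moves in all.
Check: all required cells visited; 7 ≤ 7 moves.

c3, c2, c1, b1, b2, b3, a3, a2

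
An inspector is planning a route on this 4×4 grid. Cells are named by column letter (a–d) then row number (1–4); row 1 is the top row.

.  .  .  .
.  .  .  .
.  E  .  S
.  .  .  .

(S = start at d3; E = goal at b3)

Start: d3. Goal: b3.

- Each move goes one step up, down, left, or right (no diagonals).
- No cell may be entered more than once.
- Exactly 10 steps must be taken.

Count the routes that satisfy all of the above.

27

Need simple routes of exactly 10 moves from d3 to b3 (Manhattan distance 2, so 4 moves are spent on a detour and 4 undoing it).
Branch systematically from the start, pruning whenever the remaining move budget drops below the Manhattan distance to b3 or differs from it in parity. Grouping the completions by first move — via d2: 12; via d4: 8; via c3: 7 — and summing: 12 + 8 + 7 = 27.
That gives 27 routes.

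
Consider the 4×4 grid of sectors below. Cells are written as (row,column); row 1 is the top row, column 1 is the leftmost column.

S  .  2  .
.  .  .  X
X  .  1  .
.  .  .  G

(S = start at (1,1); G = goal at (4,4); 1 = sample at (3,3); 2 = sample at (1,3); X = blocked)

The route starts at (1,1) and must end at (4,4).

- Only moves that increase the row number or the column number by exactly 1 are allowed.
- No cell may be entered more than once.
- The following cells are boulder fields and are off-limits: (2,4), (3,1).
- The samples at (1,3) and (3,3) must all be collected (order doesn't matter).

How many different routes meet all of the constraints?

A right/down-only route from (1,1) to (4,4) makes exactly 3 down-moves and 3 right-moves in some order.
With no other constraints that would be C(6,3) = 20 routes.
A monotone route can only reach the required cells in the order (1,3), (3,3), so split there and multiply the segment counts (each segment already excludes blocked cells): (1,1)→(1,3): 1; (1,3)→(3,3): 1; (3,3)→(4,4): 2; product = 2.
That gives 2 routes.

2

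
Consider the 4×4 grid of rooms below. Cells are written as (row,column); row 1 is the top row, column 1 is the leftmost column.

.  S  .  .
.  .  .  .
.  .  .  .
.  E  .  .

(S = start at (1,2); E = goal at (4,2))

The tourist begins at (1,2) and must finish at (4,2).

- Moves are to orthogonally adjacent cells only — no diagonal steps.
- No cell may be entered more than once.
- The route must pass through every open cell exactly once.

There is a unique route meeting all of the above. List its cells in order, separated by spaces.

(1,2) (1,1) (2,1) (2,2) (2,3) (1,3) (1,4) (2,4) (3,4) (4,4) (4,3) (3,3) (3,2) (3,1) (4,1) (4,2)

Need to visit all 16 open cells exactly once, starting at (1,2) and ending at (4,2).
Cell (1,4) has only two open neighbours ((2,4) and (1,3)), so the path must pass straight through it: one of those is the cell it's entered from and the other is where it exits.
Route from (1,2): left 1 to (1,1), down 1 to (2,1), right 2 to (2,3), up 1 to (1,3), right 1 to (1,4), down 3 to (4,4), left 1 to (4,3), up 1 to (3,3), left 2 to (3,1), down 1 to (4,1), right 1 to (4,2) — 15 moves in all.
Check: all 16 open cells covered.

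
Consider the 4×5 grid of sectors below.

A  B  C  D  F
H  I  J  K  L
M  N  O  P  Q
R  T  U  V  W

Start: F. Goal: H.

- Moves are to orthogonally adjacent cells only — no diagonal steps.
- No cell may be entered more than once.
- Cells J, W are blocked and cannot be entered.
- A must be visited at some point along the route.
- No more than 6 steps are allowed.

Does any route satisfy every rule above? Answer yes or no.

yes

One route that works: F → D → C → B → A → H.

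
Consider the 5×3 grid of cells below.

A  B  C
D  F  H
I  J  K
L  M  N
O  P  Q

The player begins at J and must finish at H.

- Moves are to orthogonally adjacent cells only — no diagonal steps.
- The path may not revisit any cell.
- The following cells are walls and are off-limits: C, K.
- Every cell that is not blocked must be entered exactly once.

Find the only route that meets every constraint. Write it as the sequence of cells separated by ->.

J -> M -> N -> Q -> P -> O -> L -> I -> D -> A -> B -> F -> H

Need to visit all 13 open cells exactly once, starting at J and ending at H.
Route from J: down to M, right to N, down to Q, 2× left (reaching O), 4× up (reaching A), right to B, down to F, right to H — 12 moves in all.
Check: all 13 open cells covered.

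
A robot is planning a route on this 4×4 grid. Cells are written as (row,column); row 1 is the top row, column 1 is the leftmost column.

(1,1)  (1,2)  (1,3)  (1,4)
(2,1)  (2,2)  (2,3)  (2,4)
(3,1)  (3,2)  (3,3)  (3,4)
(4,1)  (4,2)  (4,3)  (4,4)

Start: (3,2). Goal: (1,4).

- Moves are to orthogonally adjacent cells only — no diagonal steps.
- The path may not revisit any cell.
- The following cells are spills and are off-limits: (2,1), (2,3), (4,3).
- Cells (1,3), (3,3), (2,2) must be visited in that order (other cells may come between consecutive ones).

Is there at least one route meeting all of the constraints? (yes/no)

Even ignoring the required order, no revisit-free route from (3,2) to (1,4) manages to pass through all of (1,3), (3,3), and (2,2): branching out from (3,2), every path either misses one of them or, having collected them, can no longer reach (1,4) without re-entering a cell.

no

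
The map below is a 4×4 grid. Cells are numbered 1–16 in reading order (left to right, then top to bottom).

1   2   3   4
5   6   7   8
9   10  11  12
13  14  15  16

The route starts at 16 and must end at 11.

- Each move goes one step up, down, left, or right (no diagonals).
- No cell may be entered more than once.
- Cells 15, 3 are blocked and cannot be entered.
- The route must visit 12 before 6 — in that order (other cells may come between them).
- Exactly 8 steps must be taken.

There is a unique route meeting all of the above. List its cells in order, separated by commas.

The waypoints must appear in the order 12, 6, with no cell reused.
Route from 16: up 2 to 8, left 3 to 5, down 1 to 9, right 2 to 11 — 8 moves in all.
Check: order respected (12 at step 1, 6 at step 4); 8 moves as required.

16, 12, 8, 7, 6, 5, 9, 10, 11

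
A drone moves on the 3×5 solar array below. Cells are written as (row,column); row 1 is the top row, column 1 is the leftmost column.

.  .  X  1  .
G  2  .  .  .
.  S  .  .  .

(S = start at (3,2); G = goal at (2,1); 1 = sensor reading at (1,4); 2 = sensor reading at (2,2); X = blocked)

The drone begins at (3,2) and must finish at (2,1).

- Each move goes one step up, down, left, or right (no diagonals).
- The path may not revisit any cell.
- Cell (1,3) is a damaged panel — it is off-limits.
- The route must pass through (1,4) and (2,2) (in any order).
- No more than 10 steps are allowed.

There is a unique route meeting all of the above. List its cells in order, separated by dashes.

(3,2) - (3,3) - (3,4) - (3,5) - (2,5) - (1,5) - (1,4) - (2,4) - (2,3) - (2,2) - (2,1)

The budget equals the shortest possible length, so every move has to be on a shortest route through the required cells.
Route from (3,2): 3× right (reaching (3,5)), 2× up (reaching (1,5)), left to (1,4), down to (2,4), 3× left (reaching (2,1)) — 10 moves in all.
Check: all required cells visited; 10 ≤ 10 moves.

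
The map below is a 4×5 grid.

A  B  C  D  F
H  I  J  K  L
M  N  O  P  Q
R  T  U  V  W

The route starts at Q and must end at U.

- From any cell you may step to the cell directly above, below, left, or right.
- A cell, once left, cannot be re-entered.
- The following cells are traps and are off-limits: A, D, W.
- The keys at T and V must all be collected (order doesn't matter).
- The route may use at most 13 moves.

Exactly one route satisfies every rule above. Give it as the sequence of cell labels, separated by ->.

Q -> L -> K -> J -> I -> H -> M -> R -> T -> N -> O -> P -> V -> U

The budget equals the shortest possible length, so every move has to be on a shortest route through the required cells.
Route from Q: up to L, 4× left (reaching H), 2× down (reaching R), right to T, up to N, 2× right (reaching P), down to V, left to U — 13 moves in all.
Check: all required cells visited; 13 ≤ 13 moves.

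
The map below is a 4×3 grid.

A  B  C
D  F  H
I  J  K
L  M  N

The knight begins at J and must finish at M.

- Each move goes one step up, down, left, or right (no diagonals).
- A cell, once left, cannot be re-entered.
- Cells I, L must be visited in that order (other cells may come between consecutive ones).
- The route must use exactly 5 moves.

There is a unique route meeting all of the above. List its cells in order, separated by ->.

The waypoints must appear in the order I, L, with no cell reused.
Route from J: up to F, left to D, 2× down (reaching L), right to M — 5 moves in all.
Check: order respected (I at step 3, L at step 4); 5 moves as required.

J -> F -> D -> I -> L -> M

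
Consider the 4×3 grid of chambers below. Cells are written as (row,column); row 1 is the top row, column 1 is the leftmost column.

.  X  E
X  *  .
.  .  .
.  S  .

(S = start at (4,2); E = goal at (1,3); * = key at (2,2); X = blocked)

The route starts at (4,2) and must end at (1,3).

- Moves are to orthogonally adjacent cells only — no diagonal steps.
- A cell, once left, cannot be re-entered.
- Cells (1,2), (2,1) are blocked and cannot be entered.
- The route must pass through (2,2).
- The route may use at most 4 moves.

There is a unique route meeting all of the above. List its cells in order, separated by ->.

(4,2) -> (3,2) -> (2,2) -> (2,3) -> (1,3)

The budget equals the shortest possible length, so every move has to be on a shortest route through the required cells.
Route from (4,2): up 2 to (2,2), right 1 to (2,3), up 1 to (1,3) — 4 moves in all.
Check: all required cells visited; 4 ≤ 4 moves.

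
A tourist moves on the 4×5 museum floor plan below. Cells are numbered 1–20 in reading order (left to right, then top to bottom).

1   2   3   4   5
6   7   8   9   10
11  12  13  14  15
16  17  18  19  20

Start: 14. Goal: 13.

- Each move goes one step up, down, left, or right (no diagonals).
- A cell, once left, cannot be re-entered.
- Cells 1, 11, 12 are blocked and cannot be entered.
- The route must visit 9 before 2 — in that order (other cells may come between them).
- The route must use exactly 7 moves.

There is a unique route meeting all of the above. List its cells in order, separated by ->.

The waypoints must appear in the order 9, 2, with no cell reused.
Route from 14: up 2 to 4, left 2 to 2, down 1 to 7, right 1 to 8, down 1 to 13 — 7 moves in all.
Check: order respected (9 at step 1, 2 at step 4); 7 moves as required.

14 -> 9 -> 4 -> 3 -> 2 -> 7 -> 8 -> 13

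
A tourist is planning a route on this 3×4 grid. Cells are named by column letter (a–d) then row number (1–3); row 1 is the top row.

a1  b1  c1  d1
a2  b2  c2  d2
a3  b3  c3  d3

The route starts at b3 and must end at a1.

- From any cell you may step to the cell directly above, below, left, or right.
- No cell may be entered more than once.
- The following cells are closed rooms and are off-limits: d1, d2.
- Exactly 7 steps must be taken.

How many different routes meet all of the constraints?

2

Need simple routes of exactly 7 moves from b3 to a1 (Manhattan distance 3, so 2 moves are spent on a detour and 2 undoing it).
Enumerating: b3 a3 a2 b2 c2 c1 b1 a1 | b3 c3 c2 c1 b1 b2 a2 a1.
That gives 2 routes.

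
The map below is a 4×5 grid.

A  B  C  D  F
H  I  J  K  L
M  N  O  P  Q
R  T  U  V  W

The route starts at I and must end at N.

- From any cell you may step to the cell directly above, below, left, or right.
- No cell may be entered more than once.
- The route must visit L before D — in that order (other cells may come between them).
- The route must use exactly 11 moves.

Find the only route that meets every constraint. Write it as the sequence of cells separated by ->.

The waypoints must appear in the order L, D, with no cell reused.
Route from I: right 3 to L, up 1 to F, left 4 to A, down 2 to M, right 1 to N — 11 moves in all.
Check: order respected (L at step 3, D at step 5); 11 moves as required.

I -> J -> K -> L -> F -> D -> C -> B -> A -> H -> M -> N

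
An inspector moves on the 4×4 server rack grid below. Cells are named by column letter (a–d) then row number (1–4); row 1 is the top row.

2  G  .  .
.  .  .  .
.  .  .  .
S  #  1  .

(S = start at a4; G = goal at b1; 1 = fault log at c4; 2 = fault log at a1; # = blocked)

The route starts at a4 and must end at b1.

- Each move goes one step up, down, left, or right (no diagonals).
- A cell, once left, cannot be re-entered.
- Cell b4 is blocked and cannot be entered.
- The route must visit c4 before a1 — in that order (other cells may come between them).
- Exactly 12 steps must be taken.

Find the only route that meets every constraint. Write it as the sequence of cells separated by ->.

The waypoints must appear in the order c4, a1, with no cell reused.
Route from a4: up to a3, 2× right (reaching c3), down to c4, right to d4, 2× up (reaching d2), 3× left (reaching a2), up to a1, right to b1 — 12 moves in all.
Check: order respected (1 at step 4, 2 at step 11); 12 moves as required.

a4 -> a3 -> b3 -> c3 -> c4 -> d4 -> d3 -> d2 -> c2 -> b2 -> a2 -> a1 -> b1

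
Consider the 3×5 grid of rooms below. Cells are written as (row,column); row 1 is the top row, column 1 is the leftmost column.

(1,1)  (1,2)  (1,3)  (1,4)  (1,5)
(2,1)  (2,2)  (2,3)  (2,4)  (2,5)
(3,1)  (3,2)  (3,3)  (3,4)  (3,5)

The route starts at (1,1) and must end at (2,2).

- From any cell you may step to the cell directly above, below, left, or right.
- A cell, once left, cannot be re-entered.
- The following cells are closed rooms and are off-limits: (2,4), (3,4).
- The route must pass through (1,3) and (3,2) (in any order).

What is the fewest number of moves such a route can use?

6

Any route passes through (1,3) and (3,2) in some order between (1,1) and (2,2). Summing Manhattan distances along each leg and taking the cheapest ordering ((1,1) → (1,3) → (3,2) → (2,2)) gives a lower bound of 2 + 3 + 1 = 6 moves.
A route of 6 moves achieves this: (1,1) → (1,2) → (1,3) → (2,3) → (3,3) → (3,2) → (2,2).
Since 6 matches the lower bound, it is optimal.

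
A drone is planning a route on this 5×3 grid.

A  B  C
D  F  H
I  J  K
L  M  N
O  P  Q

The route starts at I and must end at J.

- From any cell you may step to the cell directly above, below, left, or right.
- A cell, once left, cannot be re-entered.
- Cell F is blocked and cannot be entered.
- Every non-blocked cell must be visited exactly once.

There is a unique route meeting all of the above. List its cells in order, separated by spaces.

Need to visit all 14 open cells exactly once, starting at I and ending at J.
Cell Q has only two open neighbours (N and P), so the path must pass straight through it: one of those is the cell it's entered from and the other is where it exits.
Route from I: 2× up (reaching A), 2× right (reaching C), 4× down (reaching Q), 2× left (reaching O), up to L, right to M, up to J — 13 moves in all.
Check: all 14 open cells covered.

I D A B C H K N Q P O L M J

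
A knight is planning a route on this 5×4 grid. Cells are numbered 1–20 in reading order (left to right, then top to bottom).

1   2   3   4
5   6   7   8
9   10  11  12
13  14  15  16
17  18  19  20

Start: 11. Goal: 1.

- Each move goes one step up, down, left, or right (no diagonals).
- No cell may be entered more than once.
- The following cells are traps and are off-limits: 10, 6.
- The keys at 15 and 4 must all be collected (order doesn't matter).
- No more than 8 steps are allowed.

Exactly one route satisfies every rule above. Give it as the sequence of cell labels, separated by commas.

The budget equals the shortest possible length, so every move has to be on a shortest route through the required cells.
Route from 11: down to 15, right to 16, 3× up (reaching 4), 3× left (reaching 1) — 8 moves in all.
Check: all required cells visited; 8 ≤ 8 moves.

11, 15, 16, 12, 8, 4, 3, 2, 1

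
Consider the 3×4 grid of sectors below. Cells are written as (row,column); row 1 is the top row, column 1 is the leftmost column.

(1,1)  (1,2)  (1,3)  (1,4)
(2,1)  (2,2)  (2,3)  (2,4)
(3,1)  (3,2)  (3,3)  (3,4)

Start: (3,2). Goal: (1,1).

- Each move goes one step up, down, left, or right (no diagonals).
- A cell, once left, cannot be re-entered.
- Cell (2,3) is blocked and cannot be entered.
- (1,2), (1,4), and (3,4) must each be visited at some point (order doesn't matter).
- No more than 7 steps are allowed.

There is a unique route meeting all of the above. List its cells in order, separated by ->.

(3,2) -> (3,3) -> (3,4) -> (2,4) -> (1,4) -> (1,3) -> (1,2) -> (1,1)

The budget equals the shortest possible length, so every move has to be on a shortest route through the required cells.
Route from (3,2): right 2 to (3,4), up 2 to (1,4), left 3 to (1,1) — 7 moves in all.
Check: all required cells visited; 7 ≤ 7 moves.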